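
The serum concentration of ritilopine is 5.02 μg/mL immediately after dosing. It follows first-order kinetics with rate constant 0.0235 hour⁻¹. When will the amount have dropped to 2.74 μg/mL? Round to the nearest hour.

t½ = ln 2 / λ = 0.69315 / 0.0235 ≈ 29.496 hours.
Fraction remaining = 2.74/5.02 ≈ 0.54582.
n = log₂(5.02/2.74) = ln(1.8321)/ln 2 ≈ 0.87351 half-lives.
t = n × t½ = 0.87351 × 29.496 ≈ 25.765 hours.

26 hours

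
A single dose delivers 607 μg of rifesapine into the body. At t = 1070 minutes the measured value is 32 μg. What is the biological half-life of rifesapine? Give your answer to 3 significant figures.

252 minutes

A/A₀ = 32/607 ≈ 0.052718.
n = log₂(18.969) ≈ 4.2456 half-lives elapsed in 1070 minutes.
t½ = 1070/4.2456 ≈ 252.03 minutes.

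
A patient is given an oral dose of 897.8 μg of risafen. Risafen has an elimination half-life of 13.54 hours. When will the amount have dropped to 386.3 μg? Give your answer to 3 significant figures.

Fraction remaining = 386.3/897.8 ≈ 0.43027.
n = log₂(897.8/386.3) = ln(2.3241)/ln 2 ≈ 1.2167 half-lives.
t = n × t½ = 1.2167 × 13.54 ≈ 16.474 hours.

16.5 hours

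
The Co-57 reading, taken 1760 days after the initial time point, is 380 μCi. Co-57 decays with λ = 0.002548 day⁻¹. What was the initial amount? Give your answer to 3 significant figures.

33700 μCi

t½ = ln 2 / λ = 0.69315 / 0.002548 ≈ 272.04 days.
Number of half-lives elapsed: n = 1760/272.04 ≈ 6.4697.
A₀ = A × 2^n = 380 × 2^6.4697 = 380 × 88.631 ≈ 33680 μCi.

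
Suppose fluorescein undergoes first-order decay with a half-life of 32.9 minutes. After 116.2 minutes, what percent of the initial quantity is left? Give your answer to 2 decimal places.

8.65%

n = 116.2/32.9 ≈ 3.5319 half-lives.
Fraction remaining = (1/2)^3.5319 ≈ 0.086455, i.e. 8.6455%.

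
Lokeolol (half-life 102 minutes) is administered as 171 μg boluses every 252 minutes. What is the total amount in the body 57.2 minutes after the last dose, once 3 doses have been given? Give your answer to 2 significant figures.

140 μg

The 3 doses were given 561.2, 309.2, 57.2 minutes ago.
Total = 171·(1/2)^(561.2/102) + 171·(1/2)^(309.2/102) + 171·(1/2)^(57.2/102)
      = 3.7735 + 20.915 + 115.93 ≈ 140.62 μg.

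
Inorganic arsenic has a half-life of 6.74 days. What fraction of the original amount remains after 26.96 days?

0.0625

n = 26.96/6.74 ≈ 4 half-lives.
Fraction remaining = (1/2)^4 ≈ 0.0625.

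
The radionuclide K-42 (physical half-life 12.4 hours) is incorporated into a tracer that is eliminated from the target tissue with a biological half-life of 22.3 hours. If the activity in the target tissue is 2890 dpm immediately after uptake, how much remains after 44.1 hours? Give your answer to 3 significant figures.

62.4 dpm

1/t_eff = 1/t_phys + 1/t_biol = 1/12.4 + 1/22.3 = 0.12549 per hour.
t_eff = 12.4 × 22.3 / (12.4 + 22.3) ≈ 7.9689 hours.
Remaining = 2890 × (1/2)^(44.1/7.9689) = 2890 × (1/2)^5.534 ≈ 62.372 dpm.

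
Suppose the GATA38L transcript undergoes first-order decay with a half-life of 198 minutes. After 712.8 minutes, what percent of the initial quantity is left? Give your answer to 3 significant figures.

8.25%

n = 712.8/198 ≈ 3.6 half-lives.
Fraction remaining = (1/2)^3.6 ≈ 0.082469, i.e. 8.2469%.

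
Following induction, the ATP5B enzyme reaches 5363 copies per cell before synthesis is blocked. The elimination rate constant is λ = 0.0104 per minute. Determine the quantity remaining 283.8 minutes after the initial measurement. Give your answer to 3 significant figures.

t½ = ln 2 / λ = 0.69315 / 0.0104 ≈ 66.649 minutes.
Number of half-lives: n = 283.8/66.649 ≈ 4.2581.
Remaining = 5363 × (1/2)^4.2581 = 5363 × 0.05226 ≈ 280.27 copies per cell.

280 copies per cell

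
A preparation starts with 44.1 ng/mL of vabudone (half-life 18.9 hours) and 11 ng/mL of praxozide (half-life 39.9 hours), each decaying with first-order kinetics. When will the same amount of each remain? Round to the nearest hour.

72 hours

Set 44.1·(1/2)^(t/18.9) = 11·(1/2)^(t/39.9).
Taking log₂: log₂(44.1/11) = t·(1/18.9 − 1/39.9).
log₂(4.0091) = 2.0033; 1/18.9 − 1/39.9 = 0.027847.
t = 2.0033 / 0.027847 ≈ 71.938 hours.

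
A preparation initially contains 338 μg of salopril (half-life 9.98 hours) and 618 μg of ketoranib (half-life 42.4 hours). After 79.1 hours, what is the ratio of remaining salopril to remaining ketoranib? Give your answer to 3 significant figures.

0.00820

salopril: 338 × (1/2)^(79.1/9.98) = 338 × (1/2)^7.9259 ≈ 1.3899 μg.
ketoranib: 618 × (1/2)^(79.1/42.4) = 618 × (1/2)^1.8656 ≈ 169.59 μg.
Ratio ≈ 1.3899 / 169.59 ≈ 0.008196.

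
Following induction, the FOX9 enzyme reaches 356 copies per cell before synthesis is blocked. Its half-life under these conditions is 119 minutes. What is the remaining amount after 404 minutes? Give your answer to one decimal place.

33.8 copies per cell

Number of half-lives: n = 404/119 ≈ 3.395.
Remaining = 356 × (1/2)^3.395 = 356 × 0.095064 ≈ 33.843 copies per cell.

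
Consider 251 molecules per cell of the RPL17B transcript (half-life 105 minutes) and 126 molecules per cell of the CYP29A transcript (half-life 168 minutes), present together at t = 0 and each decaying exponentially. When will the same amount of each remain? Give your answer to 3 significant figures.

278 minutes

Set 251·(1/2)^(t/105) = 126·(1/2)^(t/168).
Taking log₂: log₂(251/126) = t·(1/105 − 1/168).
log₂(1.9921) = 0.99426; 1/105 − 1/168 = 0.0035714.
t = 0.99426 / 0.0035714 ≈ 278.39 minutes.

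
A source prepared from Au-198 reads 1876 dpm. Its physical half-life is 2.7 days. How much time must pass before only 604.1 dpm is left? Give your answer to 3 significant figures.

4.41 days

Fraction remaining = 604.1/1876 ≈ 0.32201.
n = log₂(1876/604.1) = ln(3.1054)/ln 2 ≈ 1.6348 half-lives.
t = n × t½ = 1.6348 × 2.7 ≈ 4.414 days.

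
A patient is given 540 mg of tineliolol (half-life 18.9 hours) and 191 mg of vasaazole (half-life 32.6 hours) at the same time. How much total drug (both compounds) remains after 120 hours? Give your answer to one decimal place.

21.5 mg

tineliolol: 540 × (1/2)^(120/18.9) = 540 × (1/2)^6.3492 ≈ 6.6236 mg.
vasaazole: 191 × (1/2)^(120/32.6) = 191 × (1/2)^3.681 ≈ 14.892 mg.
Total = 6.6236 + 14.892 ≈ 21.515 mg.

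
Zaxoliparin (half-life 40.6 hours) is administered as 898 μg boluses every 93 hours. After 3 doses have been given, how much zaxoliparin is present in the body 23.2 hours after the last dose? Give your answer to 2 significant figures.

750 μg

The 3 doses were given 209.2, 116.2, 23.2 hours ago.
Total = 898·(1/2)^(209.2/40.6) + 898·(1/2)^(116.2/40.6) + 898·(1/2)^(23.2/40.6)
      = 25.244 + 123.51 + 604.31 ≈ 753.06 μg.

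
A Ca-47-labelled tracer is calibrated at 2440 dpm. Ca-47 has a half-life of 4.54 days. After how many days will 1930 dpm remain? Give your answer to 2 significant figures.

1.5 days

Fraction remaining = 1930/2440 ≈ 0.79098.
n = log₂(2440/1930) = ln(1.2642)/ln 2 ≈ 0.33828 half-lives.
t = n × t½ = 0.33828 × 4.54 ≈ 1.5358 days.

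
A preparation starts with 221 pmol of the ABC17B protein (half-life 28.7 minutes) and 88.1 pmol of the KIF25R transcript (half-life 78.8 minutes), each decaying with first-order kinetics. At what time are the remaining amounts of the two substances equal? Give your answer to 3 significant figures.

59.9 minutes

Set 221·(1/2)^(t/28.7) = 88.1·(1/2)^(t/78.8).
Taking log₂: log₂(221/88.1) = t·(1/28.7 − 1/78.8).
log₂(2.5085) = 1.3268; 1/28.7 − 1/78.8 = 0.022153.
t = 1.3268 / 0.022153 ≈ 59.894 minutes.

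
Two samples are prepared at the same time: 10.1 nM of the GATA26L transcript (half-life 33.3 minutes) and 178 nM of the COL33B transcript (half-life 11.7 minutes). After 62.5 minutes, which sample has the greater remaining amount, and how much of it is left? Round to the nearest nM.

GATA26L transcript: 10.1 × (1/2)^1.8769 ≈ 2.75 nM.
COL33B transcript: 178 × (1/2)^5.3419 ≈ 4.3889 nM.
COL33B transcript has more remaining, at ≈ 4.3889 nM.

COL33B transcript, 4 nM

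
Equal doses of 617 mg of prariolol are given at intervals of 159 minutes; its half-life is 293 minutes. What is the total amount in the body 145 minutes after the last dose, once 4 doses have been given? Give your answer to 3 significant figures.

1090 mg

The 4 doses were given 622, 463, 304, 145 minutes ago.
Total = 617·(1/2)^(622/293) + 617·(1/2)^(463/293) + 617·(1/2)^(304/293) + 617·(1/2)^(145/293)
      = 141.66 + 206.35 + 300.58 + 437.84 ≈ 1086.4 mg.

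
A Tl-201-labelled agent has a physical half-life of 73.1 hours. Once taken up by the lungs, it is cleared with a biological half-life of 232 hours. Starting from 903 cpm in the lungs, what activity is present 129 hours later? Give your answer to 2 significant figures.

180 cpm

1/t_eff = 1/t_phys + 1/t_biol = 1/73.1 + 1/232 = 0.01799 per hour.
t_eff = 73.1 × 232 / (73.1 + 232) ≈ 55.586 hours.
Remaining = 903 × (1/2)^(129/55.586) = 903 × (1/2)^2.3207 ≈ 180.75 cpm.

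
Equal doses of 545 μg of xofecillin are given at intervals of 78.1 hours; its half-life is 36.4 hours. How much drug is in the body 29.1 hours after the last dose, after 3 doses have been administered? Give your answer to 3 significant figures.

400 μg

The 3 doses were given 185.3, 107.2, 29.1 hours ago.
Total = 545·(1/2)^(185.3/36.4) + 545·(1/2)^(107.2/36.4) + 545·(1/2)^(29.1/36.4)
      = 15.994 + 70.77 + 313.14 ≈ 399.9 μg.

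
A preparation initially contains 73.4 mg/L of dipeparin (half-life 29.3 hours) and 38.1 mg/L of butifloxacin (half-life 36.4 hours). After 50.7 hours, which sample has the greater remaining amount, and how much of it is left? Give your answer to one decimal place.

dipeparin, 22.1 mg/L

dipeparin: 73.4 × (1/2)^1.7304 ≈ 22.121 mg/L.
butifloxacin: 38.1 × (1/2)^1.3929 ≈ 14.509 mg/L.
Dipeparin has more remaining, at ≈ 22.121 mg/L.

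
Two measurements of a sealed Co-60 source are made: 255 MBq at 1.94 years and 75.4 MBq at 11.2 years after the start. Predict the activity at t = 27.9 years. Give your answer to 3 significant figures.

8.38 MBq

Over Δt = 11.2 − 1.94 = 9.26 years, the level fell by a factor of 255/75.4 ≈ 3.382.
n = log₂(3.382) ≈ 1.7579 half-lives, so t½ = 9.26/1.7579 ≈ 5.2678 years.
From t = 11.2 to t = 27.9: 75.4 × (1/2)^((27.9−11.2)/5.2678) ≈ 8.376 MBq.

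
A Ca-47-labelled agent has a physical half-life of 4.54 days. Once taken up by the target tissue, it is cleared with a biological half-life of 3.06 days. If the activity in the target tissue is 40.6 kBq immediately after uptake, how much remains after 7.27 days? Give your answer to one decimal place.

2.6 kBq

1/t_eff = 1/t_phys + 1/t_biol = 1/4.54 + 1/3.06 = 0.54706 per day.
t_eff = 4.54 × 3.06 / (4.54 + 3.06) ≈ 1.8279 days.
Remaining = 40.6 × (1/2)^(7.27/1.8279) = 40.6 × (1/2)^3.9771 ≈ 2.578 kBq.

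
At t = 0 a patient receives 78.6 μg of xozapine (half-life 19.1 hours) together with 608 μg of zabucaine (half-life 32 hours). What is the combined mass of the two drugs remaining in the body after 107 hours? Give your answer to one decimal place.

xozapine: 78.6 × (1/2)^(107/19.1) = 78.6 × (1/2)^5.6021 ≈ 1.6182 μg.
zabucaine: 608 × (1/2)^(107/32) = 608 × (1/2)^3.3438 ≈ 59.887 μg.
Total = 1.6182 + 59.887 ≈ 61.505 μg.

61.5 μg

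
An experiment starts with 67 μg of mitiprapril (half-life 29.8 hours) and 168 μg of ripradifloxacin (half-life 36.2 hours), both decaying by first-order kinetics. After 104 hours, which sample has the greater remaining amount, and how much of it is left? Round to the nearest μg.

mitiprapril: 67 × (1/2)^3.4899 ≈ 5.9635 μg.
ripradifloxacin: 168 × (1/2)^2.8729 ≈ 22.934 μg.
Ripradifloxacin has more remaining, at ≈ 22.934 μg.

ripradifloxacin, 23 μg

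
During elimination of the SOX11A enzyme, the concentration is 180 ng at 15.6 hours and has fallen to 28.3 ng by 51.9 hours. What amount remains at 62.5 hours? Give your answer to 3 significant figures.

Over Δt = 51.9 − 15.6 = 36.3 hours, the level fell by a factor of 180/28.3 ≈ 6.3604.
n = log₂(6.3604) ≈ 2.6691 half-lives, so t½ = 36.3/2.6691 ≈ 13.6 hours.
From t = 51.9 to t = 62.5: 28.3 × (1/2)^((62.5−51.9)/13.6) ≈ 16.488 ng.

16.5 ng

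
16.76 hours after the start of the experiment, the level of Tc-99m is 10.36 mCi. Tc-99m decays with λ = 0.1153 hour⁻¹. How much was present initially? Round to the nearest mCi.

t½ = ln 2 / λ = 0.69315 / 0.1153 ≈ 6.0117 hours.
Number of half-lives elapsed: n = 16.76/6.0117 ≈ 2.7879.
A₀ = A × 2^n = 10.36 × 2^2.7879 = 10.36 × 6.9063 ≈ 71.549 mCi.

72 mCi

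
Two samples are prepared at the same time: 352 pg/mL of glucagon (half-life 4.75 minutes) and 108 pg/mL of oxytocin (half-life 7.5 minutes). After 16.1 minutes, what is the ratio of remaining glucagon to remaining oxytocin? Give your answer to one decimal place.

1.4

glucagon: 352 × (1/2)^(16.1/4.75) = 352 × (1/2)^3.3895 ≈ 33.59 pg/mL.
oxytocin: 108 × (1/2)^(16.1/7.5) = 108 × (1/2)^2.1467 ≈ 24.39 pg/mL.
Ratio ≈ 33.59 / 24.39 ≈ 1.3772.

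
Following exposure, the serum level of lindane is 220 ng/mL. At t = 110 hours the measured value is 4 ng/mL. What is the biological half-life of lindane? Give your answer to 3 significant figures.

19.0 hours

A/A₀ = 4/220 ≈ 0.018182.
n = log₂(55) ≈ 5.7814 half-lives elapsed in 110 hours.
t½ = 110/5.7814 ≈ 19.027 hours.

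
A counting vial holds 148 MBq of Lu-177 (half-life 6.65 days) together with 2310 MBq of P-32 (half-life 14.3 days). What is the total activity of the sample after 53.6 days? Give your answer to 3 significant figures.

172 MBq

Lu-177: 148 × (1/2)^(53.6/6.65) = 148 × (1/2)^8.0602 ≈ 0.55452 MBq.
P-32: 2310 × (1/2)^(53.6/14.3) = 2310 × (1/2)^3.7483 ≈ 171.9 MBq.
Total = 0.55452 + 171.9 ≈ 172.45 MBq.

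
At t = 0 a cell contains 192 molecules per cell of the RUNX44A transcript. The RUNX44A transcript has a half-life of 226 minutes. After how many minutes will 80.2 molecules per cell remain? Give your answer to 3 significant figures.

285 minutes

Fraction remaining = 80.2/192 ≈ 0.41771.
n = log₂(192/80.2) = ln(2.394)/ln 2 ≈ 1.2594 half-lives.
t = n × t½ = 1.2594 × 226 ≈ 284.63 minutes.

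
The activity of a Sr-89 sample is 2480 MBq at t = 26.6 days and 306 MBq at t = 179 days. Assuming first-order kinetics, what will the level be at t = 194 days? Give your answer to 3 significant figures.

249 MBq

Over Δt = 179 − 26.6 = 152.4 days, the level fell by a factor of 2480/306 ≈ 8.1046.
n = log₂(8.1046) ≈ 3.0187 half-lives, so t½ = 152.4/3.0187 ≈ 50.485 days.
From t = 179 to t = 194: 306 × (1/2)^((194−179)/50.485) ≈ 249.05 MBq.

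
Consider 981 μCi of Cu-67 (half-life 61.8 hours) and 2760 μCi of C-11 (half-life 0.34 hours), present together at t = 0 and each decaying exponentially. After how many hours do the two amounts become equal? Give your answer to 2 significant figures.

0.51 hours

Set 981·(1/2)^(t/61.8) = 2760·(1/2)^(t/0.34).
Taking log₂: log₂(981/2760) = t·(1/61.8 − 1/0.34).
log₂(0.35543) = -1.4923; 1/61.8 − 1/0.34 = -2.925.
t = -1.4923 / -2.925 ≈ 0.5102 hours.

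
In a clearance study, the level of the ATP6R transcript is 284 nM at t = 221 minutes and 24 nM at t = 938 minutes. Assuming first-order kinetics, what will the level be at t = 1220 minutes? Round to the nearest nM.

9 nM

Over Δt = 938 − 221 = 717 minutes, the level fell by a factor of 284/24 ≈ 11.833.
n = log₂(11.833) ≈ 3.5648 half-lives, so t½ = 717/3.5648 ≈ 201.13 minutes.
From t = 938 to t = 1220: 24 × (1/2)^((1220−938)/201.13) ≈ 9.0814 nM.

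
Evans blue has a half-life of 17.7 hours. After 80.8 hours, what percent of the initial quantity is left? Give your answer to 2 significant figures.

4.2%

n = 80.8/17.7 ≈ 4.565 half-lives.
Fraction remaining = (1/2)^4.565 ≈ 0.042248, i.e. 4.2248%.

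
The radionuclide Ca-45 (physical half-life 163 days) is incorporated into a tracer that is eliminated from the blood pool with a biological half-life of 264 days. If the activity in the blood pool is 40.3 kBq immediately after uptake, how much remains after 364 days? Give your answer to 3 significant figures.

1/t_eff = 1/t_phys + 1/t_biol = 1/163 + 1/264 = 0.0099228 per day.
t_eff = 163 × 264 / (163 + 264) ≈ 100.78 days.
Remaining = 40.3 × (1/2)^(364/100.78) = 40.3 × (1/2)^3.6119 ≈ 3.2962 kBq.

3.30 kBq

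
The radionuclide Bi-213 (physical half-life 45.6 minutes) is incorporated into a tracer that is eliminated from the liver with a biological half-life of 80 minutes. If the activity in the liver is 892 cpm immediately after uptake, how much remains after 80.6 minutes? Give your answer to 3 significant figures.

1/t_eff = 1/t_phys + 1/t_biol = 1/45.6 + 1/80 = 0.03443 per minute.
t_eff = 45.6 × 80 / (45.6 + 80) ≈ 29.045 minutes.
Remaining = 892 × (1/2)^(80.6/29.045) = 892 × (1/2)^2.775 ≈ 130.31 cpm.

130 cpm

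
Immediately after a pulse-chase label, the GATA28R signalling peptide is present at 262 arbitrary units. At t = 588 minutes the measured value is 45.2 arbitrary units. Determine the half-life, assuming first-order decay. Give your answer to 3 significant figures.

A/A₀ = 45.2/262 ≈ 0.17252.
n = log₂(5.7965) ≈ 2.5352 half-lives elapsed in 588 minutes.
t½ = 588/2.5352 ≈ 231.94 minutes.

232 minutes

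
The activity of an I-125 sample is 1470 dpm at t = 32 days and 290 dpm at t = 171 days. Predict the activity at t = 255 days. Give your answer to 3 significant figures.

109 dpm

Over Δt = 171 − 32 = 139 days, the level fell by a factor of 1470/290 ≈ 5.069.
n = log₂(5.069) ≈ 2.3417 half-lives, so t½ = 139/2.3417 ≈ 59.359 days.
From t = 171 to t = 255: 290 × (1/2)^((255−171)/59.359) ≈ 108.74 dpm.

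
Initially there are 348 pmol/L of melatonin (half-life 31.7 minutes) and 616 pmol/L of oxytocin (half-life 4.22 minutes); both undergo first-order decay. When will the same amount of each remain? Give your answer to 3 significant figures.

Set 348·(1/2)^(t/31.7) = 616·(1/2)^(t/4.22).
Taking log₂: log₂(348/616) = t·(1/31.7 − 1/4.22).
log₂(0.56494) = -0.82384; 1/31.7 − 1/4.22 = -0.20542.
t = -0.82384 / -0.20542 ≈ 4.0105 minutes.

4.01 minutes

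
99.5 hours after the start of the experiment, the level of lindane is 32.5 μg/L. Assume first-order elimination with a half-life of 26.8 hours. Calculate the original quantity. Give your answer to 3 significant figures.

Number of half-lives elapsed: n = 99.5/26.8 ≈ 3.7127.
A₀ = A × 2^n = 32.5 × 2^3.7127 = 32.5 × 13.111 ≈ 426.1 μg/L.

426 μg/L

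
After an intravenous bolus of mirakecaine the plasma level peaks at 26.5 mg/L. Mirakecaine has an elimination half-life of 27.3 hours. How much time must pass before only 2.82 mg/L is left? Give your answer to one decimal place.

Fraction remaining = 2.82/26.5 ≈ 0.10642.
n = log₂(26.5/2.82) = ln(9.3972)/ln 2 ≈ 3.2322 half-lives.
t = n × t½ = 3.2322 × 27.3 ≈ 88.24 hours.

88.2 hours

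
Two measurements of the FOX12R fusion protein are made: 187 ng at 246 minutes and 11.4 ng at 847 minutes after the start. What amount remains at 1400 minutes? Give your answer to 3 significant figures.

0.869 ng

Over Δt = 847 − 246 = 601 minutes, the level fell by a factor of 187/11.4 ≈ 16.404.
n = log₂(16.404) ≈ 4.0359 half-lives, so t½ = 601/4.0359 ≈ 148.91 minutes.
From t = 847 to t = 1400: 11.4 × (1/2)^((1400−847)/148.91) ≈ 0.86896 ng.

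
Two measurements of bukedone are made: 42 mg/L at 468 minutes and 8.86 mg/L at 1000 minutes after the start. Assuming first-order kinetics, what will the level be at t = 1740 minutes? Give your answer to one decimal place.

1.0 mg/L

Over Δt = 1000 − 468 = 532 minutes, the level fell by a factor of 42/8.86 ≈ 4.7404.
n = log₂(4.7404) ≈ 2.245 half-lives, so t½ = 532/2.245 ≈ 236.97 minutes.
From t = 1000 to t = 1740: 8.86 × (1/2)^((1740−1000)/236.97) ≈ 1.0172 mg/L.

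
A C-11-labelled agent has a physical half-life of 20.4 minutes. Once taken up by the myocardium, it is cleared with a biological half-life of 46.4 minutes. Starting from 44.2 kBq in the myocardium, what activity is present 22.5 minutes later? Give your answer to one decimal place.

1/t_eff = 1/t_phys + 1/t_biol = 1/20.4 + 1/46.4 = 0.070571 per minute.
t_eff = 20.4 × 46.4 / (20.4 + 46.4) ≈ 14.17 minutes.
Remaining = 44.2 × (1/2)^(22.5/14.17) = 44.2 × (1/2)^1.5879 ≈ 14.704 kBq.

14.7 kBq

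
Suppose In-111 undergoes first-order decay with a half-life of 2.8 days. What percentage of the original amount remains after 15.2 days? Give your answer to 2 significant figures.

n = 15.2/2.8 ≈ 5.4286 half-lives.
Fraction remaining = (1/2)^5.4286 ≈ 0.023219, i.e. 2.3219%.

2.3%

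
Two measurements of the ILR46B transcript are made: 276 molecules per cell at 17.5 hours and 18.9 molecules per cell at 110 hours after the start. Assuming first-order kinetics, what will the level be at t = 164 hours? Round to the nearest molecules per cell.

4 molecules per cell

Over Δt = 110 − 17.5 = 92.5 hours, the level fell by a factor of 276/18.9 ≈ 14.603.
n = log₂(14.603) ≈ 3.8682 half-lives, so t½ = 92.5/3.8682 ≈ 23.913 hours.
From t = 110 to t = 164: 18.9 × (1/2)^((164−110)/23.913) ≈ 3.9507 molecules per cell.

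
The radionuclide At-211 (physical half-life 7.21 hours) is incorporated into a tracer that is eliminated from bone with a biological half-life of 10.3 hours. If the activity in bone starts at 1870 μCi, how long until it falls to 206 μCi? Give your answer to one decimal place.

13.5 hours

1/t_eff = 1/t_phys + 1/t_biol = 1/7.21 + 1/10.3 = 0.23578 per hour.
t_eff = 7.21 × 10.3 / (7.21 + 10.3) ≈ 4.2412 hours.
n = log₂(1870/206) ≈ 3.1823; t = 3.1823 × 4.2412 ≈ 13.497 hours.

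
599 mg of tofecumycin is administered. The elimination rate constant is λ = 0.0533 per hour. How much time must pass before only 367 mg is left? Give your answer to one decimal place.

9.2 hours

t½ = ln 2 / λ = 0.69315 / 0.0533 ≈ 13.005 hours.
Fraction remaining = 367/599 ≈ 0.61269.
n = log₂(599/367) = ln(1.6322)/ln 2 ≈ 0.70678 half-lives.
t = n × t½ = 0.70678 × 13.005 ≈ 9.1914 hours.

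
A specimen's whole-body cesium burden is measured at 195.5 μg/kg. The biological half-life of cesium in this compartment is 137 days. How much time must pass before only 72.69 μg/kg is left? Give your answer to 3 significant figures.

196 days

Fraction remaining = 72.69/195.5 ≈ 0.37182.
n = log₂(195.5/72.69) = ln(2.6895)/ln 2 ≈ 1.4273 half-lives.
t = n × t½ = 1.4273 × 137 ≈ 195.55 days.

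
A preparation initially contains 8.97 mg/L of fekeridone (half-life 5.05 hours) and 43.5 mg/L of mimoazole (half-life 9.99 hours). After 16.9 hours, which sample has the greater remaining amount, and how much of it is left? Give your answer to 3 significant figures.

fekeridone: 8.97 × (1/2)^3.3465 ≈ 0.88183 mg/L.
mimoazole: 43.5 × (1/2)^1.6917 ≈ 13.466 mg/L.
Mimoazole has more remaining, at ≈ 13.466 mg/L.

mimoazole, 13.5 mg/L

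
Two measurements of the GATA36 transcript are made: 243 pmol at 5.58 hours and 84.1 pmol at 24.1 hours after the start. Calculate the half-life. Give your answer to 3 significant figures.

12.1 hours

Over Δt = 24.1 − 5.58 = 18.52 hours, the level fell by a factor of 243/84.1 ≈ 2.8894.
n = log₂(2.8894) ≈ 1.5308 half-lives, so t½ = 18.52/1.5308 ≈ 12.098 hours.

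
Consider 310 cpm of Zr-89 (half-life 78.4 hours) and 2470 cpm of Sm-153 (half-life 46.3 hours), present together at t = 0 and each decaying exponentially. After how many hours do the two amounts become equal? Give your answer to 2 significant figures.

Set 310·(1/2)^(t/78.4) = 2470·(1/2)^(t/46.3).
Taking log₂: log₂(310/2470) = t·(1/78.4 − 1/46.3).
log₂(0.12551) = -2.9942; 1/78.4 − 1/46.3 = -0.0088432.
t = -2.9942 / -0.0088432 ≈ 338.59 hours.

340 hours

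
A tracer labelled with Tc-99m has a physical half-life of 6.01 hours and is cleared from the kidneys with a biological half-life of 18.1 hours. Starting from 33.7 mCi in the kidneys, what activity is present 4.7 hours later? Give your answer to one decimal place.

16.4 mCi

1/t_eff = 1/t_phys + 1/t_biol = 1/6.01 + 1/18.1 = 0.22164 per hour.
t_eff = 6.01 × 18.1 / (6.01 + 18.1) ≈ 4.5119 hours.
Remaining = 33.7 × (1/2)^(4.7/4.5119) = 33.7 × (1/2)^1.0417 ≈ 16.37 mCi.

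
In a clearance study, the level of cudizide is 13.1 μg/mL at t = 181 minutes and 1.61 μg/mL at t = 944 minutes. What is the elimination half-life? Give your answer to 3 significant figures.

252 minutes

Over Δt = 944 − 181 = 763 minutes, the level fell by a factor of 13.1/1.61 ≈ 8.1366.
n = log₂(8.1366) ≈ 3.0244 half-lives, so t½ = 763/3.0244 ≈ 252.28 minutes.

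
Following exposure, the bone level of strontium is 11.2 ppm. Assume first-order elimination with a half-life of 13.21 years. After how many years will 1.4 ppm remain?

39.63 years

1.4/11.2 = 1/8, so 3 half-lives have elapsed.
t = 3 × 13.21 = 39.63 years.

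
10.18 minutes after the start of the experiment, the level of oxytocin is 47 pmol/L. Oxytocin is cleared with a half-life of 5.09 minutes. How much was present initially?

188 pmol/L

Number of half-lives elapsed: n = 10.18/5.09 ≈ 2.
A₀ = A × 2^n = 47 × 2^2 = 47 × 4 ≈ 188 pmol/L.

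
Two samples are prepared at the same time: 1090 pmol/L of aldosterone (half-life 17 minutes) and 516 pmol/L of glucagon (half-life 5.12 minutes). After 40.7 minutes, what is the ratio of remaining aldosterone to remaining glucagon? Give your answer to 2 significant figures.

99

aldosterone: 1090 × (1/2)^(40.7/17) = 1090 × (1/2)^2.3941 ≈ 207.36 pmol/L.
glucagon: 516 × (1/2)^(40.7/5.12) = 516 × (1/2)^7.9492 ≈ 2.0878 pmol/L.
Ratio ≈ 207.36 / 2.0878 ≈ 99.318.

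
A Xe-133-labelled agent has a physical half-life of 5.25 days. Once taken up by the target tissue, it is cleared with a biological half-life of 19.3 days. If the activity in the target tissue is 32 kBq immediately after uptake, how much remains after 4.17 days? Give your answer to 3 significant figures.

15.9 kBq

1/t_eff = 1/t_phys + 1/t_biol = 1/5.25 + 1/19.3 = 0.24229 per day.
t_eff = 5.25 × 19.3 / (5.25 + 19.3) ≈ 4.1273 days.
Remaining = 32 × (1/2)^(4.17/4.1273) = 32 × (1/2)^1.0103 ≈ 15.886 kBq.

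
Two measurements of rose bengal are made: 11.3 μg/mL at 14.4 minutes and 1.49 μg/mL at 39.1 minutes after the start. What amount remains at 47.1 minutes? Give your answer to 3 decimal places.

0.773 μg/mL

Over Δt = 39.1 − 14.4 = 24.7 minutes, the level fell by a factor of 11.3/1.49 ≈ 7.5839.
n = log₂(7.5839) ≈ 2.9229 half-lives, so t½ = 24.7/2.9229 ≈ 8.4504 minutes.
From t = 39.1 to t = 47.1: 1.49 × (1/2)^((47.1−39.1)/8.4504) ≈ 0.77304 μg/mL.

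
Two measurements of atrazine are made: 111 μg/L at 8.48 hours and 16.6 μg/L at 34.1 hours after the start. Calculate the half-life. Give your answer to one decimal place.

Over Δt = 34.1 − 8.48 = 25.62 hours, the level fell by a factor of 111/16.6 ≈ 6.6867.
n = log₂(6.6867) ≈ 2.7413 half-lives, so t½ = 25.62/2.7413 ≈ 9.3459 hours.

9.3 hours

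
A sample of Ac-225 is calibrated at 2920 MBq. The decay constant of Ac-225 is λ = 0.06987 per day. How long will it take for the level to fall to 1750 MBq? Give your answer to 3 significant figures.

7.33 days

t½ = ln 2 / λ = 0.69315 / 0.06987 ≈ 9.9205 days.
Fraction remaining = 1750/2920 ≈ 0.59932.
n = log₂(2920/1750) = ln(1.6686)/ln 2 ≈ 0.73861 half-lives.
t = n × t½ = 0.73861 × 9.9205 ≈ 7.3274 days.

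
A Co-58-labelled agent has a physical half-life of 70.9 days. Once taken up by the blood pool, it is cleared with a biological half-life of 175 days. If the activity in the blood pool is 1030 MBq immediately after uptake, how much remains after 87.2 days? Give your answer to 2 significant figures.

1/t_eff = 1/t_phys + 1/t_biol = 1/70.9 + 1/175 = 0.019819 per day.
t_eff = 70.9 × 175 / (70.9 + 175) ≈ 50.458 days.
Remaining = 1030 × (1/2)^(87.2/50.458) = 1030 × (1/2)^1.7282 ≈ 310.89 MBq.

310 MBq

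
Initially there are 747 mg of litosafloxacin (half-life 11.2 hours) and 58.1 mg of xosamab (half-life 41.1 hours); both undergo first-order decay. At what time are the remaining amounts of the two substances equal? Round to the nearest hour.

57 hours

Set 747·(1/2)^(t/11.2) = 58.1·(1/2)^(t/41.1).
Taking log₂: log₂(747/58.1) = t·(1/11.2 − 1/41.1).
log₂(12.857) = 3.6845; 1/11.2 − 1/41.1 = 0.064955.
t = 3.6845 / 0.064955 ≈ 56.724 hours.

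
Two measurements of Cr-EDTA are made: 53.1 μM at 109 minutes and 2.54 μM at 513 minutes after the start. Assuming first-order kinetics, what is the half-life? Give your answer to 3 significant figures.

Over Δt = 513 − 109 = 404 minutes, the level fell by a factor of 53.1/2.54 ≈ 20.906.
n = log₂(20.906) ≈ 4.3858 half-lives, so t½ = 404/4.3858 ≈ 92.115 minutes.

92.1 minutes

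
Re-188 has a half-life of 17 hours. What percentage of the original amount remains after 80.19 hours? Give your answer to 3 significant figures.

n = 80.19/17 ≈ 4.7171 half-lives.
Fraction remaining = (1/2)^4.7171 ≈ 0.038021, i.e. 3.8021%.

3.80%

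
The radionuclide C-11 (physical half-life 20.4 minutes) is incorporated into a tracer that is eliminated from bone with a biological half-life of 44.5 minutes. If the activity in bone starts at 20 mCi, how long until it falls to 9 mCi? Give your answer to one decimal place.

1/t_eff = 1/t_phys + 1/t_biol = 1/20.4 + 1/44.5 = 0.071492 per minute.
t_eff = 20.4 × 44.5 / (20.4 + 44.5) ≈ 13.988 minutes.
n = log₂(20/9) ≈ 1.152; t = 1.152 × 13.988 ≈ 16.114 minutes.

16.1 minutes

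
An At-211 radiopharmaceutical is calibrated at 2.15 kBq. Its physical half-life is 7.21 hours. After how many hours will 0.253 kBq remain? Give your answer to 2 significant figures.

Fraction remaining = 0.253/2.15 ≈ 0.11767.
n = log₂(2.15/0.253) = ln(8.498)/ln 2 ≈ 3.0871 half-lives.
t = n × t½ = 3.0871 × 7.21 ≈ 22.258 hours.

22 hours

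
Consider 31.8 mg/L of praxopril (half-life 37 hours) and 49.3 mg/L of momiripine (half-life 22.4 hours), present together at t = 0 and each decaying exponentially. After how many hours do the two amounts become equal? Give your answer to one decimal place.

35.9 hours

Set 31.8·(1/2)^(t/37) = 49.3·(1/2)^(t/22.4).
Taking log₂: log₂(31.8/49.3) = t·(1/37 − 1/22.4).
log₂(0.64503) = -0.63256; 1/37 − 1/22.4 = -0.017616.
t = -0.63256 / -0.017616 ≈ 35.909 hours.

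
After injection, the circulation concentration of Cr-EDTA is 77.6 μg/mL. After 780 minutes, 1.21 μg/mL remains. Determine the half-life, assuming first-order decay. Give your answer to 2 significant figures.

130 minutes

A/A₀ = 1.21/77.6 ≈ 0.015593.
n = log₂(64.132) ≈ 6.003 half-lives elapsed in 780 minutes.
t½ = 780/6.003 ≈ 129.94 minutes.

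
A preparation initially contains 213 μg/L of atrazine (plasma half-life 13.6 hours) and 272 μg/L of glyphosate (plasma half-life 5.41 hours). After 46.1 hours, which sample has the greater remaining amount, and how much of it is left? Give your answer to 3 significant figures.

atrazine, 20.3 μg/L

atrazine: 213 × (1/2)^3.3897 ≈ 20.322 μg/L.
glyphosate: 272 × (1/2)^8.5213 ≈ 0.74031 μg/L.
Atrazine has more remaining, at ≈ 20.322 μg/L.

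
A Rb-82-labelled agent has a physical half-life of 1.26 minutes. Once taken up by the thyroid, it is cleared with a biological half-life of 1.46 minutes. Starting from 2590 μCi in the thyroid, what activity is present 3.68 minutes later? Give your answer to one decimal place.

1/t_eff = 1/t_phys + 1/t_biol = 1/1.26 + 1/1.46 = 1.4786 per minute.
t_eff = 1.26 × 1.46 / (1.26 + 1.46) ≈ 0.67632 minutes.
Remaining = 2590 × (1/2)^(3.68/0.67632) = 2590 × (1/2)^5.4412 ≈ 59.613 μCi.

59.6 μCi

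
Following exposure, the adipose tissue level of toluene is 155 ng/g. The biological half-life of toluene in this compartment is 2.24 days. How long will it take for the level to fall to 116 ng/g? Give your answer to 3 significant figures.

Fraction remaining = 116/155 ≈ 0.74839.
n = log₂(155/116) = ln(1.3362)/ln 2 ≈ 0.41814 half-lives.
t = n × t½ = 0.41814 × 2.24 ≈ 0.93664 days.

0.937 days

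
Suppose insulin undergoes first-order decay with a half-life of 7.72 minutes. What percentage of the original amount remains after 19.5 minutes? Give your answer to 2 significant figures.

17%

n = 19.5/7.72 ≈ 2.5259 half-lives.
Fraction remaining = (1/2)^2.5259 ≈ 0.17363, i.e. 17.363%.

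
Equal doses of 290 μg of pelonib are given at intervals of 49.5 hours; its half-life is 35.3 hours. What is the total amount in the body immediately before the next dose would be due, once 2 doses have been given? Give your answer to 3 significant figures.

151 μg

The 2 doses were given 99, 49.5 hours ago.
Total = 290·(1/2)^(99/35.3) + 290·(1/2)^(49.5/35.3)
      = 41.51 + 109.72 ≈ 151.23 μg.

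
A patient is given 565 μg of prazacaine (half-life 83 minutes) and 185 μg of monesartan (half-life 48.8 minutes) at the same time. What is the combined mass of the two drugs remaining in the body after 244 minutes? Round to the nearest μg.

prazacaine: 565 × (1/2)^(244/83) = 565 × (1/2)^2.9398 ≈ 73.636 μg.
monesartan: 185 × (1/2)^(244/48.8) = 185 × (1/2)^5 ≈ 5.7812 μg.
Total = 73.636 + 5.7812 ≈ 79.418 μg.

79 μg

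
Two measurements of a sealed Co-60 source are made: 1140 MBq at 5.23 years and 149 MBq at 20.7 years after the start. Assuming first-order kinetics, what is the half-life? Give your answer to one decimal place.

5.3 years

Over Δt = 20.7 − 5.23 = 15.47 years, the level fell by a factor of 1140/149 ≈ 7.651.
n = log₂(7.651) ≈ 2.9356 half-lives, so t½ = 15.47/2.9356 ≈ 5.2697 years.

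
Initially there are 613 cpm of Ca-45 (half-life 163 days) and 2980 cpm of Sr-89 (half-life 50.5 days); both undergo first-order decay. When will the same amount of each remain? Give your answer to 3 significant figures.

167 days

Set 613·(1/2)^(t/163) = 2980·(1/2)^(t/50.5).
Taking log₂: log₂(613/2980) = t·(1/163 − 1/50.5).
log₂(0.2057) = -2.2814; 1/163 − 1/50.5 = -0.013667.
t = -2.2814 / -0.013667 ≈ 166.92 days.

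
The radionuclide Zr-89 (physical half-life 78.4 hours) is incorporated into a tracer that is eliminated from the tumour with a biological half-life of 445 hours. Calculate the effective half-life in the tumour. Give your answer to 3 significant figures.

1/t_eff = 1/t_phys + 1/t_biol = 1/78.4 + 1/445 = 0.015002 per hour.
t_eff = 78.4 × 445 / (78.4 + 445) ≈ 66.656 hours.

66.7 hours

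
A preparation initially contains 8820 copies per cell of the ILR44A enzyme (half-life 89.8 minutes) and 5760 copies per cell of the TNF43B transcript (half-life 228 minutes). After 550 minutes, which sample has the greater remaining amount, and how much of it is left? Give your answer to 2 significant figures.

ILR44A enzyme: 8820 × (1/2)^6.1247 ≈ 126.4 copies per cell.
TNF43B transcript: 5760 × (1/2)^2.4123 ≈ 1082.1 copies per cell.
TNF43B transcript has more remaining, at ≈ 1082.1 copies per cell.

TNF43B transcript, 1100 copies per cell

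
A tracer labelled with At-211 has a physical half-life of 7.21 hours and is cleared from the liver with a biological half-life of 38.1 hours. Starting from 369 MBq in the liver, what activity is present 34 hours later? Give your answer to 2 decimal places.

7.57 MBq

1/t_eff = 1/t_phys + 1/t_biol = 1/7.21 + 1/38.1 = 0.16494 per hour.
t_eff = 7.21 × 38.1 / (7.21 + 38.1) ≈ 6.0627 hours.
Remaining = 369 × (1/2)^(34/6.0627) = 369 × (1/2)^5.6081 ≈ 7.5654 MBq.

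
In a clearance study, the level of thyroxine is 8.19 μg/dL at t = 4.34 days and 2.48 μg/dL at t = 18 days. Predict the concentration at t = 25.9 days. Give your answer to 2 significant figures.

1.2 μg/dL

Over Δt = 18 − 4.34 = 13.66 days, the level fell by a factor of 8.19/2.48 ≈ 3.3024.
n = log₂(3.3024) ≈ 1.7235 half-lives, so t½ = 13.66/1.7235 ≈ 7.9256 days.
From t = 18 to t = 25.9: 2.48 × (1/2)^((25.9−18)/7.9256) ≈ 1.2428 μg/dL.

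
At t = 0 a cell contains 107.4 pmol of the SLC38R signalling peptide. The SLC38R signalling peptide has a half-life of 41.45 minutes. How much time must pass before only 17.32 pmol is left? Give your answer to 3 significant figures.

109 minutes

Fraction remaining = 17.32/107.4 ≈ 0.16127.
n = log₂(107.4/17.32) = ln(6.2009)/ln 2 ≈ 2.6325 half-lives.
t = n × t½ = 2.6325 × 41.45 ≈ 109.12 minutes.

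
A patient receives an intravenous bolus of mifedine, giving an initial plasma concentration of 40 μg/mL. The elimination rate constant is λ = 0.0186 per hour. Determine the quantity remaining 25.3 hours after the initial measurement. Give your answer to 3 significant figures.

t½ = ln 2 / λ = 0.69315 / 0.0186 ≈ 37.266 hours.
Number of half-lives: n = 25.3/37.266 ≈ 0.6789.
Remaining = 40 × (1/2)^0.6789 = 40 × 0.62464 ≈ 24.986 μg/mL.

25.0 μg/mL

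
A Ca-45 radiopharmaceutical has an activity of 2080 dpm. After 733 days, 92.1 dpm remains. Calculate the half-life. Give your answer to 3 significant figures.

163 days

A/A₀ = 92.1/2080 ≈ 0.044279.
n = log₂(22.584) ≈ 4.4972 half-lives elapsed in 733 days.
t½ = 733/4.4972 ≈ 162.99 days.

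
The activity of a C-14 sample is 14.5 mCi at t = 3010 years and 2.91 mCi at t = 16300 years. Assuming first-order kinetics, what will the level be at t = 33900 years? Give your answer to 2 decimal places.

Over Δt = 16300 − 3010 = 13290 years, the level fell by a factor of 14.5/2.91 ≈ 4.9828.
n = log₂(4.9828) ≈ 2.317 half-lives, so t½ = 13290/2.317 ≈ 5736 years.
From t = 16300 to t = 33900: 2.91 × (1/2)^((33900−16300)/5736) ≈ 0.34692 mCi.

0.35 mCi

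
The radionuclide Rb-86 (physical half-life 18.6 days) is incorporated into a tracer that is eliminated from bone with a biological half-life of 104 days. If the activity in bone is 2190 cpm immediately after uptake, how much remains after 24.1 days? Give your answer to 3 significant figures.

760 cpm

1/t_eff = 1/t_phys + 1/t_biol = 1/18.6 + 1/104 = 0.063379 per day.
t_eff = 18.6 × 104 / (18.6 + 104) ≈ 15.778 days.
Remaining = 2190 × (1/2)^(24.1/15.778) = 2190 × (1/2)^1.5274 ≈ 759.7 cpm.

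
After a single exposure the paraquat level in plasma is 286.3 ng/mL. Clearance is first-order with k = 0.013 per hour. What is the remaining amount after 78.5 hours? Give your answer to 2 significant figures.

100 ng/mL

t½ = ln 2 / k = 0.69315 / 0.013 ≈ 53.319 hours.
Number of half-lives: n = 78.5/53.319 ≈ 1.4723.
Remaining = 286.3 × (1/2)^1.4723 = 286.3 × 0.36041 ≈ 103.19 ng/mL.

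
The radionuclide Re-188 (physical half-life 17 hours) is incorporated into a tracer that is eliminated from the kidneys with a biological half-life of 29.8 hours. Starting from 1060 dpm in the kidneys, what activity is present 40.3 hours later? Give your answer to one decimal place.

1/t_eff = 1/t_phys + 1/t_biol = 1/17 + 1/29.8 = 0.092381 per hour.
t_eff = 17 × 29.8 / (17 + 29.8) ≈ 10.825 hours.
Remaining = 1060 × (1/2)^(40.3/10.825) = 1060 × (1/2)^3.7229 ≈ 80.277 dpm.

80.3 dpm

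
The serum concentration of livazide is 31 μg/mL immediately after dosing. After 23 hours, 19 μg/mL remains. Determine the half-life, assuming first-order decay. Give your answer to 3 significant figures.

32.6 hours

A/A₀ = 19/31 ≈ 0.6129.
n = log₂(1.6316) ≈ 0.70627 half-lives elapsed in 23 hours.
t½ = 23/0.70627 ≈ 32.566 hours.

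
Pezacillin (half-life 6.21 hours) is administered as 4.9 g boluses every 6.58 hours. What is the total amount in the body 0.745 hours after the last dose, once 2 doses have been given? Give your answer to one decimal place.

The 2 doses were given 7.325, 0.745 hours ago.
Total = 4.9·(1/2)^(7.325/6.21) + 4.9·(1/2)^(0.745/6.21)
      = 2.1633 + 4.509 ≈ 6.6723 g.

6.7 g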